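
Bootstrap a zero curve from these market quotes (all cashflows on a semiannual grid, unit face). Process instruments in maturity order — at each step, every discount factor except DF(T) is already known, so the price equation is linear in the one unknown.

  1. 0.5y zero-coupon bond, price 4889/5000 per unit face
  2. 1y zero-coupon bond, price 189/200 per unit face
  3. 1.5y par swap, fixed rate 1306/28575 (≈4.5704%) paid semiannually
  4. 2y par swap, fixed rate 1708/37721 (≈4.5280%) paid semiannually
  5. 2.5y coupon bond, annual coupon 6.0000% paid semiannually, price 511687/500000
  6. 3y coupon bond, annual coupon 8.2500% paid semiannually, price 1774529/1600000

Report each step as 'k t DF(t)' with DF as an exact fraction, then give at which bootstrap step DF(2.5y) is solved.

1 1/2 4889/5000
2 1 189/200
3 3/2 9347/10000
4 2 4573/5000
5 5/2 8837/10000
6 3 8807/10000
DF(2.5y) is solved at step 5

step 1 [0.5y] zero: DF = P = 4889/5000 ≈ 0.977800
step 2 [1y] zero: DF = P = 189/200 ≈ 0.945000
step 3 [1.5y] swap r/2=653/28575: DF=(1 − 653/28575·(0.977800+0.945000))/(1+653/28575) = 9347/10000 ≈ 0.934700
step 4 [2y] swap r/2=854/37721: DF=(1 − 854/37721·(0.977800+0.945000+0.934700))/(1+854/37721) = 4573/5000 ≈ 0.914600
step 5 [2.5y] bond c/2=3/100: DF=(511687/500000 − 3/100·(0.977800+0.945000+0.934700+0.914600))/(1+3/100) = 8837/10000 ≈ 0.883700
step 6 [3y] bond c/2=33/800: DF=(1774529/1600000 − 33/800·(0.977800+0.945000+0.934700+0.914600+0.883700))/(1+33/800) = 8807/10000 ≈ 0.880700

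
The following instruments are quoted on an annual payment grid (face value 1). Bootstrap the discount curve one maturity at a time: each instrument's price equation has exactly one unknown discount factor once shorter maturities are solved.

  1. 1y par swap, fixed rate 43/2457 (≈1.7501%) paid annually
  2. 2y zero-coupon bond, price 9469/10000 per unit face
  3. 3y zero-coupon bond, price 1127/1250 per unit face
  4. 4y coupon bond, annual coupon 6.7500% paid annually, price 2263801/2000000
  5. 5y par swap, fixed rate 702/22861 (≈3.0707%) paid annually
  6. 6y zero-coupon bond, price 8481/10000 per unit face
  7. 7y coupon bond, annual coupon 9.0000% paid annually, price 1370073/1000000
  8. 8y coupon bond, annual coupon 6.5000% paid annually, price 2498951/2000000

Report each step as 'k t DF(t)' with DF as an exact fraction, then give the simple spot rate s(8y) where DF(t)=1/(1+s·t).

step 1 [1y] swap r/1=43/2457: DF=(1 − 43/2457·(0))/(1+43/2457) = 2457/2500 ≈ 0.982800
step 2 [2y] zero: DF = P = 9469/10000 ≈ 0.946900
step 3 [3y] zero: DF = P = 1127/1250 ≈ 0.901600
step 4 [4y] bond c/1=27/400: DF=(2263801/2000000 − 27/400·(0.982800+0.946900+0.901600))/(1+27/400) = 8813/10000 ≈ 0.881300
step 5 [5y] swap r/1=702/22861: DF=(1 − 702/22861·(0.982800+0.946900+0.901600+0.881300))/(1+702/22861) = 2149/2500 ≈ 0.859600
step 6 [6y] zero: DF = P = 8481/10000 ≈ 0.848100
step 7 [7y] bond c/1=9/100: DF=(1370073/1000000 − 9/100·(0.982800+0.946900+0.901600+0.881300+0.859600+0.848100))/(1+9/100) = 4047/5000 ≈ 0.809400
step 8 [8y] bond c/1=13/200: DF=(2498951/2000000 − 13/200·(0.982800+0.946900+0.901600+0.881300+0.859600+0.848100+0.809400))/(1+13/200) = 793/1000 ≈ 0.793000

1 1 2457/2500
2 2 9469/10000
3 3 1127/1250
4 4 8813/10000
5 5 2149/2500
6 6 8481/10000
7 7 4047/5000
8 8 793/1000
s(8y) = (1/(793/1000) − 1)/(8) = 207/6344 ≈ 3.2629%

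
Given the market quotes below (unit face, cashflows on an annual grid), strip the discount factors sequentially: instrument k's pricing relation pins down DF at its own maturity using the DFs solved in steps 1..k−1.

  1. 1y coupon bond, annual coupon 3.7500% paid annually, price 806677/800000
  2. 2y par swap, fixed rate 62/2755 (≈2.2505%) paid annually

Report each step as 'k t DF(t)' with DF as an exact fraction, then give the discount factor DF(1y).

step 1 [1y] bond c/1=3/80: DF=(806677/800000 − 3/80·(0))/(1+3/80) = 9719/10000 ≈ 0.971900
step 2 [2y] swap r/1=62/2755: DF=(1 − 62/2755·(0.971900))/(1+62/2755) = 4783/5000 ≈ 0.956600

1 1 9719/10000
2 2 4783/5000
DF(1y) = 9719/10000 ≈ 0.971900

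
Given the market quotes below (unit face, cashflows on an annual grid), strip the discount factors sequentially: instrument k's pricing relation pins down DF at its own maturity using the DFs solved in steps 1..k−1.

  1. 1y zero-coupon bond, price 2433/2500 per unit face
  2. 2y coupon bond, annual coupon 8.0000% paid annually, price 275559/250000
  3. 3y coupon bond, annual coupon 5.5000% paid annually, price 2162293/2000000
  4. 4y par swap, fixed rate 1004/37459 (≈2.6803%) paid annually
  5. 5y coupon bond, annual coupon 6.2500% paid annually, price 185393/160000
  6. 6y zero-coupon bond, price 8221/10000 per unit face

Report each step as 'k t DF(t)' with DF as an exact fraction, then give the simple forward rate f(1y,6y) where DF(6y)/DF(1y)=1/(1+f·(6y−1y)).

1 1 2433/2500
2 2 1897/2000
3 3 4623/5000
4 4 2249/2500
5 5 4351/5000
6 6 8221/10000
f(1y,6y) = ((2433/2500)/(8221/10000) − 1)/(5) = 1511/41105 ≈ 3.6760%

step 1 [1y] zero: DF = P = 2433/2500 ≈ 0.973200
step 2 [2y] bond c/1=2/25: DF=(275559/250000 − 2/25·(0.973200))/(1+2/25) = 1897/2000 ≈ 0.948500
step 3 [3y] bond c/1=11/200: DF=(2162293/2000000 − 11/200·(0.973200+0.948500))/(1+11/200) = 4623/5000 ≈ 0.924600
step 4 [4y] swap r/1=1004/37459: DF=(1 − 1004/37459·(0.973200+0.948500+0.924600))/(1+1004/37459) = 2249/2500 ≈ 0.899600
step 5 [5y] bond c/1=1/16: DF=(185393/160000 − 1/16·(0.973200+0.948500+0.924600+0.899600))/(1+1/16) = 4351/5000 ≈ 0.870200
step 6 [6y] zero: DF = P = 8221/10000 ≈ 0.822100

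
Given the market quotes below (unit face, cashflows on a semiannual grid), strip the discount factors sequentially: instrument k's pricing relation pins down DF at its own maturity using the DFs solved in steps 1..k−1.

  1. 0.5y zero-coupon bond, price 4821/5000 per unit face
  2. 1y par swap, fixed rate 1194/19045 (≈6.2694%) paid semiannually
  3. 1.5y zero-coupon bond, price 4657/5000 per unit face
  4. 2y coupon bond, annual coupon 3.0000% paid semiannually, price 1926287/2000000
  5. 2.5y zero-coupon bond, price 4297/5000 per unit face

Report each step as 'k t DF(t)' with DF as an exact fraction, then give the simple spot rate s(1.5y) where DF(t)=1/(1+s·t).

1 1/2 4821/5000
2 1 9403/10000
3 3/2 4657/5000
4 2 907/1000
5 5/2 4297/5000
s(1.5y) = (1/(4657/5000) − 1)/(3/2) = 686/13971 ≈ 4.9102%

step 1 [0.5y] zero: DF = P = 4821/5000 ≈ 0.964200
step 2 [1y] swap r/2=597/19045: DF=(1 − 597/19045·(0.964200))/(1+597/19045) = 9403/10000 ≈ 0.940300
step 3 [1.5y] zero: DF = P = 4657/5000 ≈ 0.931400
step 4 [2y] bond c/2=3/200: DF=(1926287/2000000 − 3/200·(0.964200+0.940300+0.931400))/(1+3/200) = 907/1000 ≈ 0.907000
step 5 [2.5y] zero: DF = P = 4297/5000 ≈ 0.859400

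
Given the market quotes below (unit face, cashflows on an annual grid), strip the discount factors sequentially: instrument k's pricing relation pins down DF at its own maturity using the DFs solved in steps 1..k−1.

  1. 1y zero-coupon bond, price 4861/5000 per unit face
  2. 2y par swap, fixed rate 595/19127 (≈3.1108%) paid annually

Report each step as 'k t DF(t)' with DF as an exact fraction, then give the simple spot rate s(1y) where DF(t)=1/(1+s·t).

1 1 4861/5000
2 2 1881/2000
s(1y) = (1/(4861/5000) − 1)/(1) = 139/4861 ≈ 2.8595%

step 1 [1y] zero: DF = P = 4861/5000 ≈ 0.972200
step 2 [2y] swap r/1=595/19127: DF=(1 − 595/19127·(0.972200))/(1+595/19127) = 1881/2000 ≈ 0.940500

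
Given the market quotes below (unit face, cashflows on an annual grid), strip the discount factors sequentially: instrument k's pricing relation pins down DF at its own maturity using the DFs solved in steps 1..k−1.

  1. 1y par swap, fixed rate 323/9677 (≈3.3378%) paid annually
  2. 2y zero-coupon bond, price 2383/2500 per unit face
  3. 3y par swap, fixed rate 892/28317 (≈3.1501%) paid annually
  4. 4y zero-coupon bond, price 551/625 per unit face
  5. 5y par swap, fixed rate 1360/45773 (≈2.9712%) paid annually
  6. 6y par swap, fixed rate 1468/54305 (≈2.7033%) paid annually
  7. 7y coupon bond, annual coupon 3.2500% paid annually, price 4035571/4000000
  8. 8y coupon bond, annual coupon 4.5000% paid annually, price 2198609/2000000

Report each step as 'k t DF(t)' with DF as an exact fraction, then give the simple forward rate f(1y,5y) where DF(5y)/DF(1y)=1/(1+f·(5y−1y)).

step 1 [1y] swap r/1=323/9677: DF=(1 − 323/9677·(0))/(1+323/9677) = 9677/10000 ≈ 0.967700
step 2 [2y] zero: DF = P = 2383/2500 ≈ 0.953200
step 3 [3y] swap r/1=892/28317: DF=(1 − 892/28317·(0.967700+0.953200))/(1+892/28317) = 2277/2500 ≈ 0.910800
step 4 [4y] zero: DF = P = 551/625 ≈ 0.881600
step 5 [5y] swap r/1=1360/45773: DF=(1 − 1360/45773·(0.967700+0.953200+0.910800+0.881600))/(1+1360/45773) = 108/125 ≈ 0.864000
step 6 [6y] swap r/1=1468/54305: DF=(1 − 1468/54305·(0.967700+0.953200+0.910800+0.881600+0.864000))/(1+1468/54305) = 2133/2500 ≈ 0.853200
step 7 [7y] bond c/1=13/400: DF=(4035571/4000000 − 13/400·(0.967700+0.953200+0.910800+0.881600+0.864000+0.853200))/(1+13/400) = 4031/5000 ≈ 0.806200
step 8 [8y] bond c/1=9/200: DF=(2198609/2000000 − 9/200·(0.967700+0.953200+0.910800+0.881600+0.864000+0.853200+0.806200))/(1+9/200) = 3917/5000 ≈ 0.783400

1 1 9677/10000
2 2 2383/2500
3 3 2277/2500
4 4 551/625
5 5 108/125
6 6 2133/2500
7 7 4031/5000
8 8 3917/5000
f(1y,5y) = ((9677/10000)/(108/125) − 1)/(4) = 1037/34560 ≈ 3.0006%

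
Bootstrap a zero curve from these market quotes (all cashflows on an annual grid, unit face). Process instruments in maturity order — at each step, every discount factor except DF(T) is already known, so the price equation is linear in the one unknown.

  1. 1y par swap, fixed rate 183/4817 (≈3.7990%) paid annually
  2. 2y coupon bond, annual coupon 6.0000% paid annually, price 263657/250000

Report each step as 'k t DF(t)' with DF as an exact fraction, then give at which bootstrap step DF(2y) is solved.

step 1 [1y] swap r/1=183/4817: DF=(1 − 183/4817·(0))/(1+183/4817) = 4817/5000 ≈ 0.963400
step 2 [2y] bond c/1=3/50: DF=(263657/250000 − 3/50·(0.963400))/(1+3/50) = 2351/2500 ≈ 0.940400

1 1 4817/5000
2 2 2351/2500
DF(2y) is solved at step 2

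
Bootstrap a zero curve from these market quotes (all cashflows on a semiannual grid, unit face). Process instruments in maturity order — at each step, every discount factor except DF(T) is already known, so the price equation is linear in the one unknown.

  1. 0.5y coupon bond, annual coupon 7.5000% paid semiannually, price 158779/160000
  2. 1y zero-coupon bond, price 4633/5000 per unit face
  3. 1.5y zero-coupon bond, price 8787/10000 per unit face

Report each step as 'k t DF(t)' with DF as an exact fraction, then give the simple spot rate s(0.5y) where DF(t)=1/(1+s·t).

1 1/2 1913/2000
2 1 4633/5000
3 3/2 8787/10000
s(0.5y) = (1/(1913/2000) − 1)/(1/2) = 174/1913 ≈ 9.0957%

step 1 [0.5y] bond c/2=3/80: DF=(158779/160000 − 3/80·(0))/(1+3/80) = 1913/2000 ≈ 0.956500
step 2 [1y] zero: DF = P = 4633/5000 ≈ 0.926600
step 3 [1.5y] zero: DF = P = 8787/10000 ≈ 0.878700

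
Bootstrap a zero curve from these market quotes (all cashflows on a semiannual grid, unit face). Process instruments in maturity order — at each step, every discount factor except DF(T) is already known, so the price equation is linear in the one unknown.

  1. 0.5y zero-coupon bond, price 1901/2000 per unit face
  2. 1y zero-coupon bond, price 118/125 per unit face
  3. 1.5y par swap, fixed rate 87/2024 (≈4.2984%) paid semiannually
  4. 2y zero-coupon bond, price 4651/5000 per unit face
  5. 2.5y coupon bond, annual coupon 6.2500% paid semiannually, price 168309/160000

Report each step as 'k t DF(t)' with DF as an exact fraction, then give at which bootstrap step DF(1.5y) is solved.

1 1/2 1901/2000
2 1 118/125
3 3/2 9391/10000
4 2 4651/5000
5 5/2 453/500
DF(1.5y) is solved at step 3

step 1 [0.5y] zero: DF = P = 1901/2000 ≈ 0.950500
step 2 [1y] zero: DF = P = 118/125 ≈ 0.944000
step 3 [1.5y] swap r/2=87/4048: DF=(1 − 87/4048·(0.950500+0.944000))/(1+87/4048) = 9391/10000 ≈ 0.939100
step 4 [2y] zero: DF = P = 4651/5000 ≈ 0.930200
step 5 [2.5y] bond c/2=1/32: DF=(168309/160000 − 1/32·(0.950500+0.944000+0.939100+0.930200))/(1+1/32) = 453/500 ≈ 0.906000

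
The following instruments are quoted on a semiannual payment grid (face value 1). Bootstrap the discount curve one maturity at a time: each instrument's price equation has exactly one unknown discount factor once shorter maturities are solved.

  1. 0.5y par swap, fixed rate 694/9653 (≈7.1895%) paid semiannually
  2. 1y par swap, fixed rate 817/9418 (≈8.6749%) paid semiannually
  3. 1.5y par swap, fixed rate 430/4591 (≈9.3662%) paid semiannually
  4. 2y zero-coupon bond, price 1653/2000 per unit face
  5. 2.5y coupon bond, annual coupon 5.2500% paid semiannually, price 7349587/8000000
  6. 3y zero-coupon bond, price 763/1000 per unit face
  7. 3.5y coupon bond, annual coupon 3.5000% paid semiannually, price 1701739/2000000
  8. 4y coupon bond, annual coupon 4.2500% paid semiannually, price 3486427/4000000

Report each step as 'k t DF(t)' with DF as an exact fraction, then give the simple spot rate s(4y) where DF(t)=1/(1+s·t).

step 1 [0.5y] swap r/2=347/9653: DF=(1 − 347/9653·(0))/(1+347/9653) = 9653/10000 ≈ 0.965300
step 2 [1y] swap r/2=817/18836: DF=(1 − 817/18836·(0.965300))/(1+817/18836) = 9183/10000 ≈ 0.918300
step 3 [1.5y] swap r/2=215/4591: DF=(1 − 215/4591·(0.965300+0.918300))/(1+215/4591) = 871/1000 ≈ 0.871000
step 4 [2y] zero: DF = P = 1653/2000 ≈ 0.826500
step 5 [2.5y] bond c/2=21/800: DF=(7349587/8000000 − 21/800·(0.965300+0.918300+0.871000+0.826500))/(1+21/800) = 2009/2500 ≈ 0.803600
step 6 [3y] zero: DF = P = 763/1000 ≈ 0.763000
step 7 [3.5y] bond c/2=7/400: DF=(1701739/2000000 − 7/400·(0.965300+0.918300+0.871000+0.826500+0.803600+0.763000))/(1+7/400) = 7477/10000 ≈ 0.747700
step 8 [4y] bond c/2=17/800: DF=(3486427/4000000 − 17/800·(0.965300+0.918300+0.871000+0.826500+0.803600+0.763000+0.747700))/(1+17/800) = 1827/2500 ≈ 0.730800

1 1/2 9653/10000
2 1 9183/10000
3 3/2 871/1000
4 2 1653/2000
5 5/2 2009/2500
6 3 763/1000
7 7/2 7477/10000
8 4 1827/2500
s(4y) = (1/(1827/2500) − 1)/(4) = 673/7308 ≈ 9.2091%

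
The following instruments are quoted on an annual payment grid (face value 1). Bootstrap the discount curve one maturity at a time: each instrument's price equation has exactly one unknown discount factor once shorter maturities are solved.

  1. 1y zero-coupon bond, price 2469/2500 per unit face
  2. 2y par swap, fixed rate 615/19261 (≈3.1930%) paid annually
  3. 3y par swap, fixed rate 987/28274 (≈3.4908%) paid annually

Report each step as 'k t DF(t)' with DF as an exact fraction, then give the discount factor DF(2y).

1 1 2469/2500
2 2 1877/2000
3 3 9013/10000
DF(2y) = 1877/2000 ≈ 0.938500

step 1 [1y] zero: DF = P = 2469/2500 ≈ 0.987600
step 2 [2y] swap r/1=615/19261: DF=(1 − 615/19261·(0.987600))/(1+615/19261) = 1877/2000 ≈ 0.938500
step 3 [3y] swap r/1=987/28274: DF=(1 − 987/28274·(0.987600+0.938500))/(1+987/28274) = 9013/10000 ≈ 0.901300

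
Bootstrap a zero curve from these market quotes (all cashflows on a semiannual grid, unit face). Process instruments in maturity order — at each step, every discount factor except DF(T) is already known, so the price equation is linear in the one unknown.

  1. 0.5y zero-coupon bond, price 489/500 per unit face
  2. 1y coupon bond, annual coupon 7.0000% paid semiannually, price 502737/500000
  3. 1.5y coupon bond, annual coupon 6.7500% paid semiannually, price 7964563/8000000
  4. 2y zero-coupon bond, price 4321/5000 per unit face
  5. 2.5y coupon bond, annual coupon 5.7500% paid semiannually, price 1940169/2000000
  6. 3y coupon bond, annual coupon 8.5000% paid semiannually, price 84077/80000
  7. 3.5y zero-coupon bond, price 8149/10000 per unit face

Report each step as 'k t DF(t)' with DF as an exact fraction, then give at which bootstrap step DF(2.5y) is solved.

1 1/2 489/500
2 1 1173/1250
3 3/2 1801/2000
4 2 4321/5000
5 5/2 8401/10000
6 3 4119/5000
7 7/2 8149/10000
DF(2.5y) is solved at step 5

step 1 [0.5y] zero: DF = P = 489/500 ≈ 0.978000
step 2 [1y] bond c/2=7/200: DF=(502737/500000 − 7/200·(0.978000))/(1+7/200) = 1173/1250 ≈ 0.938400
step 3 [1.5y] bond c/2=27/800: DF=(7964563/8000000 − 27/800·(0.978000+0.938400))/(1+27/800) = 1801/2000 ≈ 0.900500
step 4 [2y] zero: DF = P = 4321/5000 ≈ 0.864200
step 5 [2.5y] bond c/2=23/800: DF=(1940169/2000000 − 23/800·(0.978000+0.938400+0.900500+0.864200))/(1+23/800) = 8401/10000 ≈ 0.840100
step 6 [3y] bond c/2=17/400: DF=(84077/80000 − 17/400·(0.978000+0.938400+0.900500+0.864200+0.840100))/(1+17/400) = 4119/5000 ≈ 0.823800
step 7 [3.5y] zero: DF = P = 8149/10000 ≈ 0.814900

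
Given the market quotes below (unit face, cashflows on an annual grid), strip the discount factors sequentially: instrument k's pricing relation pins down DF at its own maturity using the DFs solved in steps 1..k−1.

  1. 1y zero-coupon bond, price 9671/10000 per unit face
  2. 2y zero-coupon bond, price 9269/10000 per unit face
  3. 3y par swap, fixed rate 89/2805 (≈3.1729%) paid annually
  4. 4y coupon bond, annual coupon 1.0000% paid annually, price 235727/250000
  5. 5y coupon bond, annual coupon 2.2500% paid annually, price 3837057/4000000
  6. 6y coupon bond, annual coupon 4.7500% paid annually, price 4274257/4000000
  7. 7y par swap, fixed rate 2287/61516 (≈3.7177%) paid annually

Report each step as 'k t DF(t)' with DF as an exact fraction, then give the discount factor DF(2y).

step 1 [1y] zero: DF = P = 9671/10000 ≈ 0.967100
step 2 [2y] zero: DF = P = 9269/10000 ≈ 0.926900
step 3 [3y] swap r/1=89/2805: DF=(1 − 89/2805·(0.967100+0.926900))/(1+89/2805) = 911/1000 ≈ 0.911000
step 4 [4y] bond c/1=1/100: DF=(235727/250000 − 1/100·(0.967100+0.926900+0.911000))/(1+1/100) = 4529/5000 ≈ 0.905800
step 5 [5y] bond c/1=9/400: DF=(3837057/4000000 − 9/400·(0.967100+0.926900+0.911000+0.905800))/(1+9/400) = 1713/2000 ≈ 0.856500
step 6 [6y] bond c/1=19/400: DF=(4274257/4000000 − 19/400·(0.967100+0.926900+0.911000+0.905800+0.856500))/(1+19/400) = 813/1000 ≈ 0.813000
step 7 [7y] swap r/1=2287/61516: DF=(1 − 2287/61516·(0.967100+0.926900+0.911000+0.905800+0.856500+0.813000))/(1+2287/61516) = 7713/10000 ≈ 0.771300

1 1 9671/10000
2 2 9269/10000
3 3 911/1000
4 4 4529/5000
5 5 1713/2000
6 6 813/1000
7 7 7713/10000
DF(2y) = 9269/10000 ≈ 0.926900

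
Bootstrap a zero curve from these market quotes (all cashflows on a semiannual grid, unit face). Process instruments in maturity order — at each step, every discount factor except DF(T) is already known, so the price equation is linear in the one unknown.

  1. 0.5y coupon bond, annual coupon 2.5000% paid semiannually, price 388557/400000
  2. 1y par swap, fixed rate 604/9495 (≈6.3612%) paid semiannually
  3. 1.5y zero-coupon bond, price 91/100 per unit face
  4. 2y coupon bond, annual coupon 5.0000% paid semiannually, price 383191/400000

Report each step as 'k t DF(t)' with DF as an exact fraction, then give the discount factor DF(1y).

step 1 [0.5y] bond c/2=1/80: DF=(388557/400000 − 1/80·(0))/(1+1/80) = 4797/5000 ≈ 0.959400
step 2 [1y] swap r/2=302/9495: DF=(1 − 302/9495·(0.959400))/(1+302/9495) = 2349/2500 ≈ 0.939600
step 3 [1.5y] zero: DF = P = 91/100 ≈ 0.910000
step 4 [2y] bond c/2=1/40: DF=(383191/400000 − 1/40·(0.959400+0.939600+0.910000))/(1+1/40) = 8661/10000 ≈ 0.866100

1 1/2 4797/5000
2 1 2349/2500
3 3/2 91/100
4 2 8661/10000
DF(1y) = 2349/2500 ≈ 0.939600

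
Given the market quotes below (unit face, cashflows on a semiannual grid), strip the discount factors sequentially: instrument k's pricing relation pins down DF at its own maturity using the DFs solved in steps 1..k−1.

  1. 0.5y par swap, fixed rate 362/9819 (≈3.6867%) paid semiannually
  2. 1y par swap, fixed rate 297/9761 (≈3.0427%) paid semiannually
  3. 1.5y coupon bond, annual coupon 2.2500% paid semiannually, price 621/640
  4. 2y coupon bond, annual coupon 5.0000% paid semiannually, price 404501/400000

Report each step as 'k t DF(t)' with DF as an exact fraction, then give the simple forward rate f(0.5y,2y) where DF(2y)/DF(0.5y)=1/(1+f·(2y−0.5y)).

1 1/2 9819/10000
2 1 9703/10000
3 3/2 4689/5000
4 2 9161/10000
f(0.5y,2y) = ((9819/10000)/(9161/10000) − 1)/(3/2) = 1316/27483 ≈ 4.7884%

step 1 [0.5y] swap r/2=181/9819: DF=(1 − 181/9819·(0))/(1+181/9819) = 9819/10000 ≈ 0.981900
step 2 [1y] swap r/2=297/19522: DF=(1 − 297/19522·(0.981900))/(1+297/19522) = 9703/10000 ≈ 0.970300
step 3 [1.5y] bond c/2=9/800: DF=(621/640 − 9/800·(0.981900+0.970300))/(1+9/800) = 4689/5000 ≈ 0.937800
step 4 [2y] bond c/2=1/40: DF=(404501/400000 − 1/40·(0.981900+0.970300+0.937800))/(1+1/40) = 9161/10000 ≈ 0.916100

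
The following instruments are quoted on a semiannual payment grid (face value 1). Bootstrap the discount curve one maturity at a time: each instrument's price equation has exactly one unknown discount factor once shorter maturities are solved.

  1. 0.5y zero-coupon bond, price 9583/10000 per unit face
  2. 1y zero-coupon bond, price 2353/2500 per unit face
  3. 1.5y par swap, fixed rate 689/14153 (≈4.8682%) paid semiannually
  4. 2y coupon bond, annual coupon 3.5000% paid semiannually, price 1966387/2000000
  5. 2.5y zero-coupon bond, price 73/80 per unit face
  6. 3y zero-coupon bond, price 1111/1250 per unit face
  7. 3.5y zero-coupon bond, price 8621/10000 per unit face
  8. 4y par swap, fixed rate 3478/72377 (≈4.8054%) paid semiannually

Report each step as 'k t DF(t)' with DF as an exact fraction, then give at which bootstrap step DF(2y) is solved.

1 1/2 9583/10000
2 1 2353/2500
3 3/2 9311/10000
4 2 1147/1250
5 5/2 73/80
6 3 1111/1250
7 7/2 8621/10000
8 4 8261/10000
DF(2y) is solved at step 4

step 1 [0.5y] zero: DF = P = 9583/10000 ≈ 0.958300
step 2 [1y] zero: DF = P = 2353/2500 ≈ 0.941200
step 3 [1.5y] swap r/2=689/28306: DF=(1 − 689/28306·(0.958300+0.941200))/(1+689/28306) = 9311/10000 ≈ 0.931100
step 4 [2y] bond c/2=7/400: DF=(1966387/2000000 − 7/400·(0.958300+0.941200+0.931100))/(1+7/400) = 1147/1250 ≈ 0.917600
step 5 [2.5y] zero: DF = P = 73/80 ≈ 0.912500
step 6 [3y] zero: DF = P = 1111/1250 ≈ 0.888800
step 7 [3.5y] zero: DF = P = 8621/10000 ≈ 0.862100
step 8 [4y] swap r/2=1739/72377: DF=(1 − 1739/72377·(0.958300+0.941200+0.931100+0.917600+0.912500+0.888800+0.862100))/(1+1739/72377) = 8261/10000 ≈ 0.826100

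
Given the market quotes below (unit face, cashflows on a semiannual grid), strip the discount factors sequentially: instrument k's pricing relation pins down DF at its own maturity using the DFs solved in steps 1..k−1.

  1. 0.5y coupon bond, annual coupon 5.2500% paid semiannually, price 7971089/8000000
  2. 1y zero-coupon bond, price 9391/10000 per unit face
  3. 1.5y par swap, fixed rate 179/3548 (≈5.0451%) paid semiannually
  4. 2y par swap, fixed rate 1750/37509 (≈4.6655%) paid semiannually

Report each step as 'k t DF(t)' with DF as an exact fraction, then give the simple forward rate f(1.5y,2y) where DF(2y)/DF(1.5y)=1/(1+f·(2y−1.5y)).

1 1/2 9709/10000
2 1 9391/10000
3 3/2 2321/2500
4 2 73/80
f(1.5y,2y) = ((2321/2500)/(73/80) − 1)/(1/2) = 318/9125 ≈ 3.4849%

step 1 [0.5y] bond c/2=21/800: DF=(7971089/8000000 − 21/800·(0))/(1+21/800) = 9709/10000 ≈ 0.970900
step 2 [1y] zero: DF = P = 9391/10000 ≈ 0.939100
step 3 [1.5y] swap r/2=179/7096: DF=(1 − 179/7096·(0.970900+0.939100))/(1+179/7096) = 2321/2500 ≈ 0.928400
step 4 [2y] swap r/2=875/37509: DF=(1 − 875/37509·(0.970900+0.939100+0.928400))/(1+875/37509) = 73/80 ≈ 0.912500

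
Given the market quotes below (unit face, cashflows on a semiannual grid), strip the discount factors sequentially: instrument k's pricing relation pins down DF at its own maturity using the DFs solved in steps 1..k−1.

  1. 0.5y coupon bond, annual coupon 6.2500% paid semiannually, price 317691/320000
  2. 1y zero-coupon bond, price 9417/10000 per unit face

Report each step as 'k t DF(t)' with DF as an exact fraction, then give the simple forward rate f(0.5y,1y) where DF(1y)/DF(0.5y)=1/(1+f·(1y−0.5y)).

step 1 [0.5y] bond c/2=1/32: DF=(317691/320000 − 1/32·(0))/(1+1/32) = 9627/10000 ≈ 0.962700
step 2 [1y] zero: DF = P = 9417/10000 ≈ 0.941700

1 1/2 9627/10000
2 1 9417/10000
f(0.5y,1y) = ((9627/10000)/(9417/10000) − 1)/(1/2) = 140/3139 ≈ 4.4600%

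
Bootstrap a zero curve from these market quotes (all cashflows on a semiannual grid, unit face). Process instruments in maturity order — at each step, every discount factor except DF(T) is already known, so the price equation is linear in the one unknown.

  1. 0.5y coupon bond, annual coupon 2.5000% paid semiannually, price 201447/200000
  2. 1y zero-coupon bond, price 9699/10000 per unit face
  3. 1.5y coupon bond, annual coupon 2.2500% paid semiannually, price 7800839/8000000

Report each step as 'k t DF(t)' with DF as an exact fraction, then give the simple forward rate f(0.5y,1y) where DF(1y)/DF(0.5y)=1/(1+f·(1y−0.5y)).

1 1/2 2487/2500
2 1 9699/10000
3 3/2 589/625
f(0.5y,1y) = ((2487/2500)/(9699/10000) − 1)/(1/2) = 166/3233 ≈ 5.1345%

step 1 [0.5y] bond c/2=1/80: DF=(201447/200000 − 1/80·(0))/(1+1/80) = 2487/2500 ≈ 0.994800
step 2 [1y] zero: DF = P = 9699/10000 ≈ 0.969900
step 3 [1.5y] bond c/2=9/800: DF=(7800839/8000000 − 9/800·(0.994800+0.969900))/(1+9/800) = 589/625 ≈ 0.942400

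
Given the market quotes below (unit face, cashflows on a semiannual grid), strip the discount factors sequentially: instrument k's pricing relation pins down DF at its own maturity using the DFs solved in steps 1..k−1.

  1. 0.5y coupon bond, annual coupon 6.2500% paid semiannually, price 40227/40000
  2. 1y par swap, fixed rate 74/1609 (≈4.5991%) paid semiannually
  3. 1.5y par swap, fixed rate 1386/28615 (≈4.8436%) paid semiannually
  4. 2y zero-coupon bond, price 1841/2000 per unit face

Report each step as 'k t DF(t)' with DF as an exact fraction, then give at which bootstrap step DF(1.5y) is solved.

step 1 [0.5y] bond c/2=1/32: DF=(40227/40000 − 1/32·(0))/(1+1/32) = 1219/1250 ≈ 0.975200
step 2 [1y] swap r/2=37/1609: DF=(1 − 37/1609·(0.975200))/(1+37/1609) = 2389/2500 ≈ 0.955600
step 3 [1.5y] swap r/2=693/28615: DF=(1 − 693/28615·(0.975200+0.955600))/(1+693/28615) = 9307/10000 ≈ 0.930700
step 4 [2y] zero: DF = P = 1841/2000 ≈ 0.920500

1 1/2 1219/1250
2 1 2389/2500
3 3/2 9307/10000
4 2 1841/2000
DF(1.5y) is solved at step 3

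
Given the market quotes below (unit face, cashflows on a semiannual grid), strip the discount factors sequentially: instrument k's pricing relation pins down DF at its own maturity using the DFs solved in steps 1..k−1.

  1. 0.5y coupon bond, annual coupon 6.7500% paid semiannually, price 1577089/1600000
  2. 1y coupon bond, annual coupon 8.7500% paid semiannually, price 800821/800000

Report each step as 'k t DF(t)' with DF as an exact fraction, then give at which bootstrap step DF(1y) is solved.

step 1 [0.5y] bond c/2=27/800: DF=(1577089/1600000 − 27/800·(0))/(1+27/800) = 1907/2000 ≈ 0.953500
step 2 [1y] bond c/2=7/160: DF=(800821/800000 − 7/160·(0.953500))/(1+7/160) = 9191/10000 ≈ 0.919100

1 1/2 1907/2000
2 1 9191/10000
DF(1y) is solved at step 2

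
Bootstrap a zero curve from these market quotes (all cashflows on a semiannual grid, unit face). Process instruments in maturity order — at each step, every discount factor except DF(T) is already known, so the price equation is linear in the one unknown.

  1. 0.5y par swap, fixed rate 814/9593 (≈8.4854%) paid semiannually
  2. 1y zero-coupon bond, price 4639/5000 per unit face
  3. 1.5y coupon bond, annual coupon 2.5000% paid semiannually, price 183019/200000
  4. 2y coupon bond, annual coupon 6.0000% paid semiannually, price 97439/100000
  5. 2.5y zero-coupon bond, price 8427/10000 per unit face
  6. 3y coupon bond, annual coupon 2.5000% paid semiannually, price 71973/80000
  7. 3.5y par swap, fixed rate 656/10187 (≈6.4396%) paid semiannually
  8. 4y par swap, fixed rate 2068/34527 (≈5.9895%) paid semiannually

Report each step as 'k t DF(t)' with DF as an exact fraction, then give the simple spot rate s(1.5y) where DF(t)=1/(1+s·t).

step 1 [0.5y] swap r/2=407/9593: DF=(1 − 407/9593·(0))/(1+407/9593) = 9593/10000 ≈ 0.959300
step 2 [1y] zero: DF = P = 4639/5000 ≈ 0.927800
step 3 [1.5y] bond c/2=1/80: DF=(183019/200000 − 1/80·(0.959300+0.927800))/(1+1/80) = 1761/2000 ≈ 0.880500
step 4 [2y] bond c/2=3/100: DF=(97439/100000 − 3/100·(0.959300+0.927800+0.880500))/(1+3/100) = 4327/5000 ≈ 0.865400
step 5 [2.5y] zero: DF = P = 8427/10000 ≈ 0.842700
step 6 [3y] bond c/2=1/80: DF=(71973/80000 − 1/80·(0.959300+0.927800+0.880500+0.865400+0.842700))/(1+1/80) = 8333/10000 ≈ 0.833300
step 7 [3.5y] swap r/2=328/10187: DF=(1 − 328/10187·(0.959300+0.927800+0.880500+0.865400+0.842700+0.833300))/(1+328/10187) = 502/625 ≈ 0.803200
step 8 [4y] swap r/2=1034/34527: DF=(1 − 1034/34527·(0.959300+0.927800+0.880500+0.865400+0.842700+0.833300+0.803200))/(1+1034/34527) = 1983/2500 ≈ 0.793200

1 1/2 9593/10000
2 1 4639/5000
3 3/2 1761/2000
4 2 4327/5000
5 5/2 8427/10000
6 3 8333/10000
7 7/2 502/625
8 4 1983/2500
s(1.5y) = (1/(1761/2000) − 1)/(3/2) = 478/5283 ≈ 9.0479%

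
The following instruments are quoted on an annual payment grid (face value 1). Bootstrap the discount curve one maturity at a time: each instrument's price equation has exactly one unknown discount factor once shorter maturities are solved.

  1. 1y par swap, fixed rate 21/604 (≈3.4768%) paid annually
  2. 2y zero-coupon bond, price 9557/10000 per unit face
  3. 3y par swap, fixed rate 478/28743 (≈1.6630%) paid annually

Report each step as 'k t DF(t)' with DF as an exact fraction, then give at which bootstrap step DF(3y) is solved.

1 1 604/625
2 2 9557/10000
3 3 4761/5000
DF(3y) is solved at step 3

step 1 [1y] swap r/1=21/604: DF=(1 − 21/604·(0))/(1+21/604) = 604/625 ≈ 0.966400
step 2 [2y] zero: DF = P = 9557/10000 ≈ 0.955700
step 3 [3y] swap r/1=478/28743: DF=(1 − 478/28743·(0.966400+0.955700))/(1+478/28743) = 4761/5000 ≈ 0.952200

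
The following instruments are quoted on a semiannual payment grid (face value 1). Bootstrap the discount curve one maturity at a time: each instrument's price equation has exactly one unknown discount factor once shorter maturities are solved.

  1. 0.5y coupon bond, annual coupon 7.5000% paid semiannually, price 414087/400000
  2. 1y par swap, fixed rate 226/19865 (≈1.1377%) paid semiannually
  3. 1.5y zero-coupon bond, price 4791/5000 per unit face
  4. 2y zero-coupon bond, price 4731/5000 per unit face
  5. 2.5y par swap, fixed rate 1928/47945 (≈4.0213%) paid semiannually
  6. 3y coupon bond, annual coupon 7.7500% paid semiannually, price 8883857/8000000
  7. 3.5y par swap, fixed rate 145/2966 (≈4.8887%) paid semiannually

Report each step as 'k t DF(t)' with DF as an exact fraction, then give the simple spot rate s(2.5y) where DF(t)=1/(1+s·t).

step 1 [0.5y] bond c/2=3/80: DF=(414087/400000 − 3/80·(0))/(1+3/80) = 4989/5000 ≈ 0.997800
step 2 [1y] swap r/2=113/19865: DF=(1 − 113/19865·(0.997800))/(1+113/19865) = 9887/10000 ≈ 0.988700
step 3 [1.5y] zero: DF = P = 4791/5000 ≈ 0.958200
step 4 [2y] zero: DF = P = 4731/5000 ≈ 0.946200
step 5 [2.5y] swap r/2=964/47945: DF=(1 − 964/47945·(0.997800+0.988700+0.958200+0.946200))/(1+964/47945) = 2259/2500 ≈ 0.903600
step 6 [3y] bond c/2=31/800: DF=(8883857/8000000 − 31/800·(0.997800+0.988700+0.958200+0.946200+0.903600))/(1+31/800) = 4451/5000 ≈ 0.890200
step 7 [3.5y] swap r/2=145/5932: DF=(1 − 145/5932·(0.997800+0.988700+0.958200+0.946200+0.903600+0.890200))/(1+145/5932) = 1681/2000 ≈ 0.840500

1 1/2 4989/5000
2 1 9887/10000
3 3/2 4791/5000
4 2 4731/5000
5 5/2 2259/2500
6 3 4451/5000
7 7/2 1681/2000
s(2.5y) = (1/(2259/2500) − 1)/(5/2) = 482/11295 ≈ 4.2674%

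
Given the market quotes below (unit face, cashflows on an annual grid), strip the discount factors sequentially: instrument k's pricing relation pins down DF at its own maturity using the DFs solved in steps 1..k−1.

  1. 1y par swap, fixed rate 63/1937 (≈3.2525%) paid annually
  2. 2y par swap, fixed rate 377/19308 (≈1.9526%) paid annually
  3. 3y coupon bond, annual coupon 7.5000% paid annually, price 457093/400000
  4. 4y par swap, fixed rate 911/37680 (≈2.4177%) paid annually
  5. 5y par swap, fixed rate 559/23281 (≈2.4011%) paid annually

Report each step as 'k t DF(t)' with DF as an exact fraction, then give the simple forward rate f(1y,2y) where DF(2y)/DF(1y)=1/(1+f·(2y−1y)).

1 1 1937/2000
2 2 9623/10000
3 3 9283/10000
4 4 9089/10000
5 5 4441/5000
f(1y,2y) = ((1937/2000)/(9623/10000) − 1)/(1) = 62/9623 ≈ 0.6443%

step 1 [1y] swap r/1=63/1937: DF=(1 − 63/1937·(0))/(1+63/1937) = 1937/2000 ≈ 0.968500
step 2 [2y] swap r/1=377/19308: DF=(1 − 377/19308·(0.968500))/(1+377/19308) = 9623/10000 ≈ 0.962300
step 3 [3y] bond c/1=3/40: DF=(457093/400000 − 3/40·(0.968500+0.962300))/(1+3/40) = 9283/10000 ≈ 0.928300
step 4 [4y] swap r/1=911/37680: DF=(1 − 911/37680·(0.968500+0.962300+0.928300))/(1+911/37680) = 9089/10000 ≈ 0.908900
step 5 [5y] swap r/1=559/23281: DF=(1 − 559/23281·(0.968500+0.962300+0.928300+0.908900))/(1+559/23281) = 4441/5000 ≈ 0.888200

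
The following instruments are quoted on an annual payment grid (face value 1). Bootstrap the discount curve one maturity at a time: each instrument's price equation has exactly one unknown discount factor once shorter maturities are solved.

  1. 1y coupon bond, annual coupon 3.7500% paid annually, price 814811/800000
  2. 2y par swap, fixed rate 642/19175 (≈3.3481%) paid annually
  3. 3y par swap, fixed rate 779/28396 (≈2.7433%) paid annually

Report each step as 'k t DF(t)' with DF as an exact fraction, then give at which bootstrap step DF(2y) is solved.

step 1 [1y] bond c/1=3/80: DF=(814811/800000 − 3/80·(0))/(1+3/80) = 9817/10000 ≈ 0.981700
step 2 [2y] swap r/1=642/19175: DF=(1 − 642/19175·(0.981700))/(1+642/19175) = 4679/5000 ≈ 0.935800
step 3 [3y] swap r/1=779/28396: DF=(1 − 779/28396·(0.981700+0.935800))/(1+779/28396) = 9221/10000 ≈ 0.922100

1 1 9817/10000
2 2 4679/5000
3 3 9221/10000
DF(2y) is solved at step 2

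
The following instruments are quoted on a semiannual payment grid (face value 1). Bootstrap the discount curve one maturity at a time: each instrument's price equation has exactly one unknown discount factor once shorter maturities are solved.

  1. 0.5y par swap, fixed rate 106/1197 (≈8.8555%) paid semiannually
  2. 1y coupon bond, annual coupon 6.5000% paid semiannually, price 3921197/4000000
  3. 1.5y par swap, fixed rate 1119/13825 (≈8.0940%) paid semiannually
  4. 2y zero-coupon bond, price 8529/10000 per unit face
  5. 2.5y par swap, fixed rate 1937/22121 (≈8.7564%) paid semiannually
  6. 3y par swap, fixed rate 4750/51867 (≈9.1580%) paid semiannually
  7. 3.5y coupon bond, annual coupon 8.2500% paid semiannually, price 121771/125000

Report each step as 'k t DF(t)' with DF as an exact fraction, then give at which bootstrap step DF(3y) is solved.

step 1 [0.5y] swap r/2=53/1197: DF=(1 − 53/1197·(0))/(1+53/1197) = 1197/1250 ≈ 0.957600
step 2 [1y] bond c/2=13/400: DF=(3921197/4000000 − 13/400·(0.957600))/(1+13/400) = 9193/10000 ≈ 0.919300
step 3 [1.5y] swap r/2=1119/27650: DF=(1 − 1119/27650·(0.957600+0.919300))/(1+1119/27650) = 8881/10000 ≈ 0.888100
step 4 [2y] zero: DF = P = 8529/10000 ≈ 0.852900
step 5 [2.5y] swap r/2=1937/44242: DF=(1 − 1937/44242·(0.957600+0.919300+0.888100+0.852900))/(1+1937/44242) = 8063/10000 ≈ 0.806300
step 6 [3y] swap r/2=2375/51867: DF=(1 − 2375/51867·(0.957600+0.919300+0.888100+0.852900+0.806300))/(1+2375/51867) = 61/80 ≈ 0.762500
step 7 [3.5y] bond c/2=33/800: DF=(121771/125000 − 33/800·(0.957600+0.919300+0.888100+0.852900+0.806300+0.762500))/(1+33/800) = 7301/10000 ≈ 0.730100

1 1/2 1197/1250
2 1 9193/10000
3 3/2 8881/10000
4 2 8529/10000
5 5/2 8063/10000
6 3 61/80
7 7/2 7301/10000
DF(3y) is solved at step 6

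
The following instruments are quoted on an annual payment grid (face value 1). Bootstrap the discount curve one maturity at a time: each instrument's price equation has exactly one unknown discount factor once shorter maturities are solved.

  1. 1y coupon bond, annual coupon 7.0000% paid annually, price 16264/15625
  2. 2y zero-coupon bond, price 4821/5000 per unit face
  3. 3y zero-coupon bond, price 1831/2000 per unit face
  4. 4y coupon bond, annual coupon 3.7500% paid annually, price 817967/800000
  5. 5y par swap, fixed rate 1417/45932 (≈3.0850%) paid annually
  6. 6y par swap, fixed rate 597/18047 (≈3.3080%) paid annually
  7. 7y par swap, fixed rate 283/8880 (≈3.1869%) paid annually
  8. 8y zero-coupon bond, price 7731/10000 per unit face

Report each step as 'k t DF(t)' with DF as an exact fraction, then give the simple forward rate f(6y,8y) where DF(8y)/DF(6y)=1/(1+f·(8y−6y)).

step 1 [1y] bond c/1=7/100: DF=(16264/15625 − 7/100·(0))/(1+7/100) = 608/625 ≈ 0.972800
step 2 [2y] zero: DF = P = 4821/5000 ≈ 0.964200
step 3 [3y] zero: DF = P = 1831/2000 ≈ 0.915500
step 4 [4y] bond c/1=3/80: DF=(817967/800000 − 3/80·(0.972800+0.964200+0.915500))/(1+3/80) = 1103/1250 ≈ 0.882400
step 5 [5y] swap r/1=1417/45932: DF=(1 − 1417/45932·(0.972800+0.964200+0.915500+0.882400))/(1+1417/45932) = 8583/10000 ≈ 0.858300
step 6 [6y] swap r/1=597/18047: DF=(1 − 597/18047·(0.972800+0.964200+0.915500+0.882400+0.858300))/(1+597/18047) = 8209/10000 ≈ 0.820900
step 7 [7y] swap r/1=283/8880: DF=(1 − 283/8880·(0.972800+0.964200+0.915500+0.882400+0.858300+0.820900))/(1+283/8880) = 8019/10000 ≈ 0.801900
step 8 [8y] zero: DF = P = 7731/10000 ≈ 0.773100

1 1 608/625
2 2 4821/5000
3 3 1831/2000
4 4 1103/1250
5 5 8583/10000
6 6 8209/10000
7 7 8019/10000
8 8 7731/10000
f(6y,8y) = ((8209/10000)/(7731/10000) − 1)/(2) = 239/7731 ≈ 3.0915%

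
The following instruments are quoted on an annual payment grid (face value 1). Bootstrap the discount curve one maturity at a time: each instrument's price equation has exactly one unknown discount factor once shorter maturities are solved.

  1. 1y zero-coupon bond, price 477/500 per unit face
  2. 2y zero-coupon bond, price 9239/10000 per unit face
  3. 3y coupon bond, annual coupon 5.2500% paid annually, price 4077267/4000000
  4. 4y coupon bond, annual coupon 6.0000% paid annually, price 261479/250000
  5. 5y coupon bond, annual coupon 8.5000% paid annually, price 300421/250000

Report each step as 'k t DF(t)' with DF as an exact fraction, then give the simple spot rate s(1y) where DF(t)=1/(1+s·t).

1 1 477/500
2 2 9239/10000
3 3 2187/2500
4 4 8309/10000
5 5 2067/2500
s(1y) = (1/(477/500) − 1)/(1) = 23/477 ≈ 4.8218%

step 1 [1y] zero: DF = P = 477/500 ≈ 0.954000
step 2 [2y] zero: DF = P = 9239/10000 ≈ 0.923900
step 3 [3y] bond c/1=21/400: DF=(4077267/4000000 − 21/400·(0.954000+0.923900))/(1+21/400) = 2187/2500 ≈ 0.874800
step 4 [4y] bond c/1=3/50: DF=(261479/250000 − 3/50·(0.954000+0.923900+0.874800))/(1+3/50) = 8309/10000 ≈ 0.830900
step 5 [5y] bond c/1=17/200: DF=(300421/250000 − 17/200·(0.954000+0.923900+0.874800+0.830900))/(1+17/200) = 2067/2500 ≈ 0.826800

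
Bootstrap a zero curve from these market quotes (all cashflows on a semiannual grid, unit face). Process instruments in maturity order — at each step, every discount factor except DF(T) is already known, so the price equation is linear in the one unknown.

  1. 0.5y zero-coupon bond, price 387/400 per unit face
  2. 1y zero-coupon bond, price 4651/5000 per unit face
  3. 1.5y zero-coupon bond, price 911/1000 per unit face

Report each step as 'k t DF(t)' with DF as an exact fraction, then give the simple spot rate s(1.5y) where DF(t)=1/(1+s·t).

1 1/2 387/400
2 1 4651/5000
3 3/2 911/1000
s(1.5y) = (1/(911/1000) − 1)/(3/2) = 178/2733 ≈ 6.5130%

step 1 [0.5y] zero: DF = P = 387/400 ≈ 0.967500
step 2 [1y] zero: DF = P = 4651/5000 ≈ 0.930200
step 3 [1.5y] zero: DF = P = 911/1000 ≈ 0.911000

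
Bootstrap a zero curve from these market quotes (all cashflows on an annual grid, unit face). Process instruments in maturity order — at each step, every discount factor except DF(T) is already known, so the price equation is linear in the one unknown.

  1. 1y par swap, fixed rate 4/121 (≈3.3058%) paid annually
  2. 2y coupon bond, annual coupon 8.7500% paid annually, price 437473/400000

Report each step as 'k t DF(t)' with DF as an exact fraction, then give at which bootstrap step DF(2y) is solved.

step 1 [1y] swap r/1=4/121: DF=(1 − 4/121·(0))/(1+4/121) = 121/125 ≈ 0.968000
step 2 [2y] bond c/1=7/80: DF=(437473/400000 − 7/80·(0.968000))/(1+7/80) = 4639/5000 ≈ 0.927800

1 1 121/125
2 2 4639/5000
DF(2y) is solved at step 2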